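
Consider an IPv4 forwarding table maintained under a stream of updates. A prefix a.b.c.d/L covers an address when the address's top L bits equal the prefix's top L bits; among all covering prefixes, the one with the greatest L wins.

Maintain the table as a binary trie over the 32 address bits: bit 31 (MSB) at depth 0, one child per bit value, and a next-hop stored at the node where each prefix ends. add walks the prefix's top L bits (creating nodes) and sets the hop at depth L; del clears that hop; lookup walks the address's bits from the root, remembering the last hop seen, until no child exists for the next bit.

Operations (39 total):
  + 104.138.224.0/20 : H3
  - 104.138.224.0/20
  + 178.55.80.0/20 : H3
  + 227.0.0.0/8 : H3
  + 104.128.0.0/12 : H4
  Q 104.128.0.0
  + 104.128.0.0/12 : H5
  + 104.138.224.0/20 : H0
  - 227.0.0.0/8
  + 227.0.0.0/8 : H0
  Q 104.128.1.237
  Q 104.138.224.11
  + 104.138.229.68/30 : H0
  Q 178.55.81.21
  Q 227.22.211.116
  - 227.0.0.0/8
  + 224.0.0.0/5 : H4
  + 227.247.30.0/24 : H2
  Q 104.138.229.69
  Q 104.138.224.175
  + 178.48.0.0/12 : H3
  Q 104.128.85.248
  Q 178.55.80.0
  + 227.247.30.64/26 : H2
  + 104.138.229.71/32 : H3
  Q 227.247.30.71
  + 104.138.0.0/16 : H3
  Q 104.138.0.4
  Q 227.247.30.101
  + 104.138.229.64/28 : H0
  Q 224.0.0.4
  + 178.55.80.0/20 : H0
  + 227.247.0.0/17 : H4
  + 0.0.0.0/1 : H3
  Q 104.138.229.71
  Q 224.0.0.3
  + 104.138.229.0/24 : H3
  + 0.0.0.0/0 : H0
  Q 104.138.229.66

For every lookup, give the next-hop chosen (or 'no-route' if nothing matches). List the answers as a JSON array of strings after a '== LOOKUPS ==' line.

Process each operation:
  + 104.138.224.0/20 (H3) depth=20
  - 104.138.224.0/20 clear@20
  + 178.55.80.0/20 (H3) depth=20
  + 227.0.0.0/8 (H3) depth=8
  + 104.128.0.0/12 (H4) depth=12
  ? 104.128.0.0  path d0:-→d1:-→d2:-→d3:-→d4:-→d5:-→d6:-→d7:-→d8:-→d9:-→d10:-→d11:-→d12:H4  best=H4
  + 104.128.0.0/12 (H5) depth=12
  + 104.138.224.0/20 (H0) depth=20
  - 227.0.0.0/8 clear@8
  + 227.0.0.0/8 (H0) depth=8
  ? 104.128.1.237  path d0:-→d1:-→d2:-→d3:-→d4:-→d5:-→d6:-→d7:-→d8:-→d9:-→d10:-→d11:-→d12:H5  best=H5
  ? 104.138.224.11  path d0:-→d1:-→d2:-→d3:-→d4:-→d5:-→d6:-→d7:-→d8:-→d9:-→d10:-→d11:-→d12:H5→d13:-→d14:-→d15:-→d16:-→d17:-→d18:-→d19:-→d20:H0  best=H0
  + 104.138.229.68/30 (H0) depth=30
  ? 178.55.81.21  path d0:-→d1:-→d2:-→d3:-→d4:-→d5:-→d6:-→d7:-→d8:-→d9:-→d10:-→d11:-→d12:-→d13:-→d14:-→d15:-→d16:-→d17:-→d18:-→d19:-→d20:H3  best=H3
  ? 227.22.211.116  path d0:-→d1:-→d2:-→d3:-→d4:-→d5:-→d6:-→d7:-→d8:H0  best=H0
  - 227.0.0.0/8 clear@8
  + 224.0.0.0/5 (H4) depth=5
  + 227.247.30.0/24 (H2) depth=24
  ? 104.138.229.69  path d0:-→d1:-→d2:-→d3:-→d4:-→d5:-→d6:-→d7:-→d8:-→d9:-→d10:-→d11:-→d12:H5→d13:-→d14:-→d15:-→d16:-→d17:-→d18:-→d19:-→d20:H0→d21:-→d22:-→d23:-→d24:-→d25:-→d26:-→d27:-→d28:-→d29:-→d30:H0  best=H0
  ? 104.138.224.175  path d0:-→d1:-→d2:-→d3:-→d4:-→d5:-→d6:-→d7:-→d8:-→d9:-→d10:-→d11:-→d12:H5→d13:-→d14:-→d15:-→d16:-→d17:-→d18:-→d19:-→d20:H0→d21:-  best=H0
  + 178.48.0.0/12 (H3) depth=12
  ? 104.128.85.248  path d0:-→d1:-→d2:-→d3:-→d4:-→d5:-→d6:-→d7:-→d8:-→d9:-→d10:-→d11:-→d12:H5  best=H5
  ? 178.55.80.0  path d0:-→d1:-→d2:-→d3:-→d4:-→d5:-→d6:-→d7:-→d8:-→d9:-→d10:-→d11:-→d12:H3→d13:-→d14:-→d15:-→d16:-→d17:-→d18:-→d19:-→d20:H3  best=H3
  + 227.247.30.64/26 (H2) depth=26
  + 104.138.229.71/32 (H3) depth=32
  ? 227.247.30.71  path d0:-→d1:-→d2:-→d3:-→d4:-→d5:H4→d6:-→d7:-→d8:-→d9:-→d10:-→d11:-→d12:-→d13:-→d14:-→d15:-→d16:-→d17:-→d18:-→d19:-→d20:-→d21:-→d22:-→d23:-→d24:H2→d25:-→d26:H2  best=H2
  + 104.138.0.0/16 (H3) depth=16
  ? 104.138.0.4  path d0:-→d1:-→d2:-→d3:-→d4:-→d5:-→d6:-→d7:-→d8:-→d9:-→d10:-→d11:-→d12:H5→d13:-→d14:-→d15:-→d16:H3  best=H3
  ? 227.247.30.101  path d0:-→d1:-→d2:-→d3:-→d4:-→d5:H4→d6:-→d7:-→d8:-→d9:-→d10:-→d11:-→d12:-→d13:-→d14:-→d15:-→d16:-→d17:-→d18:-→d19:-→d20:-→d21:-→d22:-→d23:-→d24:H2→d25:-→d26:H2  best=H2
  + 104.138.229.64/28 (H0) depth=28
  ? 224.0.0.4  path d0:-→d1:-→d2:-→d3:-→d4:-→d5:H4→d6:-  best=H4
  + 178.55.80.0/20 (H0) depth=20
  + 227.247.0.0/17 (H4) depth=17
  + 0.0.0.0/1 (H3) depth=1
  ? 104.138.229.71  path d0:-→d1:H3→d2:-→d3:-→d4:-→d5:-→d6:-→d7:-→d8:-→d9:-→d10:-→d11:-→d12:H5→d13:-→d14:-→d15:-→d16:H3→d17:-→d18:-→d19:-→d20:H0→d21:-→d22:-→d23:-→d24:-→d25:-→d26:-→d27:-→d28:H0→d29:-→d30:H0→d31:-→d32:H3  best=H3
  ? 224.0.0.3  path d0:-→d1:-→d2:-→d3:-→d4:-→d5:H4→d6:-  best=H4
  + 104.138.229.0/24 (H3) depth=24
  + 0.0.0.0/0 (H0) depth=0
  ? 104.138.229.66  path d0:H0→d1:H3→d2:-→d3:-→d4:-→d5:-→d6:-→d7:-→d8:-→d9:-→d10:-→d11:-→d12:H5→d13:-→d14:-→d15:-→d16:H3→d17:-→d18:-→d19:-→d20:H0→d21:-→d22:-→d23:-→d24:H3→d25:-→d26:-→d27:-→d28:H0→d29:-  best=H0

== LOOKUPS ==
["H4","H5","H0","H3","H0","H0","H0","H5","H3","H2","H3","H2","H4","H3","H4","H0"]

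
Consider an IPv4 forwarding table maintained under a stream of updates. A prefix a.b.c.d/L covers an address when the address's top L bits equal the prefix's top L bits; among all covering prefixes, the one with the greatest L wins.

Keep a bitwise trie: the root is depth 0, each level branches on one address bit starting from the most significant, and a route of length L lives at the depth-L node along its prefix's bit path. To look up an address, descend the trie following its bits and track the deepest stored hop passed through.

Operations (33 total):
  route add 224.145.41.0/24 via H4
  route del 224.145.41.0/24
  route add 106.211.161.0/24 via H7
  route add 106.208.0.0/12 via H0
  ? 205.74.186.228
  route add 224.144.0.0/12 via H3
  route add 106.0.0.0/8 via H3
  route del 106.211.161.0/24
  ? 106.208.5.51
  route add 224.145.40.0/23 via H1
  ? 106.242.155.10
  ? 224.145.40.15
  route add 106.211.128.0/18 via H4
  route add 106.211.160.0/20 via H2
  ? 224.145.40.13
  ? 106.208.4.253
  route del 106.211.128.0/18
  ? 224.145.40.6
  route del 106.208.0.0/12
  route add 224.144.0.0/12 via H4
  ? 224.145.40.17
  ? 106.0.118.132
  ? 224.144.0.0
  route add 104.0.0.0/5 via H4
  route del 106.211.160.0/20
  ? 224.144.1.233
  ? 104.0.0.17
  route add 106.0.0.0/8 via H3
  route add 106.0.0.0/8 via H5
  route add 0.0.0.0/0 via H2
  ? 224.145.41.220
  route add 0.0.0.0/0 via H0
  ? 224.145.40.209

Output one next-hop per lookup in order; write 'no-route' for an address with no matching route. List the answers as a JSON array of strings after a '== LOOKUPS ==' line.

Process each operation:
  + 224.145.41.0/24 (H4) depth=24
  - 224.145.41.0/24 clear@24
  + 106.211.161.0/24 (H7) depth=24
  + 106.208.0.0/12 (H0) depth=12
  ? 205.74.186.228  path d0:-→d1:-→d2:-  best=no-route
  + 224.144.0.0/12 (H3) depth=12
  + 106.0.0.0/8 (H3) depth=8
  - 106.211.161.0/24 clear@24
  ? 106.208.5.51  path d0:-→d1:-→d2:-→d3:-→d4:-→d5:-→d6:-→d7:-→d8:H3→d9:-→d10:-→d11:-→d12:H0→d13:-→d14:-  best=H0
  + 224.145.40.0/23 (H1) depth=23
  ? 106.242.155.10  path d0:-→d1:-→d2:-→d3:-→d4:-→d5:-→d6:-→d7:-→d8:H3→d9:-→d10:-  best=H3
  ? 224.145.40.15  path d0:-→d1:-→d2:-→d3:-→d4:-→d5:-→d6:-→d7:-→d8:-→d9:-→d10:-→d11:-→d12:H3→d13:-→d14:-→d15:-→d16:-→d17:-→d18:-→d19:-→d20:-→d21:-→d22:-→d23:H1  best=H1
  + 106.211.128.0/18 (H4) depth=18
  + 106.211.160.0/20 (H2) depth=20
  ? 224.145.40.13  path d0:-→d1:-→d2:-→d3:-→d4:-→d5:-→d6:-→d7:-→d8:-→d9:-→d10:-→d11:-→d12:H3→d13:-→d14:-→d15:-→d16:-→d17:-→d18:-→d19:-→d20:-→d21:-→d22:-→d23:H1  best=H1
  ? 106.208.4.253  path d0:-→d1:-→d2:-→d3:-→d4:-→d5:-→d6:-→d7:-→d8:H3→d9:-→d10:-→d11:-→d12:H0→d13:-→d14:-  best=H0
  - 106.211.128.0/18 clear@18
  ? 224.145.40.6  path d0:-→d1:-→d2:-→d3:-→d4:-→d5:-→d6:-→d7:-→d8:-→d9:-→d10:-→d11:-→d12:H3→d13:-→d14:-→d15:-→d16:-→d17:-→d18:-→d19:-→d20:-→d21:-→d22:-→d23:H1  best=H1
  - 106.208.0.0/12 clear@12
  + 224.144.0.0/12 (H4) depth=12
  ? 224.145.40.17  path d0:-→d1:-→d2:-→d3:-→d4:-→d5:-→d6:-→d7:-→d8:-→d9:-→d10:-→d11:-→d12:H4→d13:-→d14:-→d15:-→d16:-→d17:-→d18:-→d19:-→d20:-→d21:-→d22:-→d23:H1  best=H1
  ? 106.0.118.132  path d0:-→d1:-→d2:-→d3:-→d4:-→d5:-→d6:-→d7:-→d8:H3  best=H3
  ? 224.144.0.0  path d0:-→d1:-→d2:-→d3:-→d4:-→d5:-→d6:-→d7:-→d8:-→d9:-→d10:-→d11:-→d12:H4→d13:-→d14:-→d15:-  best=H4
  + 104.0.0.0/5 (H4) depth=5
  - 106.211.160.0/20 clear@20
  ? 224.144.1.233  path d0:-→d1:-→d2:-→d3:-→d4:-→d5:-→d6:-→d7:-→d8:-→d9:-→d10:-→d11:-→d12:H4→d13:-→d14:-→d15:-  best=H4
  ? 104.0.0.17  path d0:-→d1:-→d2:-→d3:-→d4:-→d5:H4→d6:-  best=H4
  + 106.0.0.0/8 (H3) depth=8
  + 106.0.0.0/8 (H5) depth=8
  + 0.0.0.0/0 (H2) depth=0
  ? 224.145.41.220  path d0:H2→d1:-→d2:-→d3:-→d4:-→d5:-→d6:-→d7:-→d8:-→d9:-→d10:-→d11:-→d12:H4→d13:-→d14:-→d15:-→d16:-→d17:-→d18:-→d19:-→d20:-→d21:-→d22:-→d23:H1→d24:-  best=H1
  + 0.0.0.0/0 (H0) depth=0
  ? 224.145.40.209  path d0:H0→d1:-→d2:-→d3:-→d4:-→d5:-→d6:-→d7:-→d8:-→d9:-→d10:-→d11:-→d12:H4→d13:-→d14:-→d15:-→d16:-→d17:-→d18:-→d19:-→d20:-→d21:-→d22:-→d23:H1  best=H1

== LOOKUPS ==
["no-route","H0","H3","H1","H1","H0","H1","H1","H3","H4","H4","H4","H1","H1"]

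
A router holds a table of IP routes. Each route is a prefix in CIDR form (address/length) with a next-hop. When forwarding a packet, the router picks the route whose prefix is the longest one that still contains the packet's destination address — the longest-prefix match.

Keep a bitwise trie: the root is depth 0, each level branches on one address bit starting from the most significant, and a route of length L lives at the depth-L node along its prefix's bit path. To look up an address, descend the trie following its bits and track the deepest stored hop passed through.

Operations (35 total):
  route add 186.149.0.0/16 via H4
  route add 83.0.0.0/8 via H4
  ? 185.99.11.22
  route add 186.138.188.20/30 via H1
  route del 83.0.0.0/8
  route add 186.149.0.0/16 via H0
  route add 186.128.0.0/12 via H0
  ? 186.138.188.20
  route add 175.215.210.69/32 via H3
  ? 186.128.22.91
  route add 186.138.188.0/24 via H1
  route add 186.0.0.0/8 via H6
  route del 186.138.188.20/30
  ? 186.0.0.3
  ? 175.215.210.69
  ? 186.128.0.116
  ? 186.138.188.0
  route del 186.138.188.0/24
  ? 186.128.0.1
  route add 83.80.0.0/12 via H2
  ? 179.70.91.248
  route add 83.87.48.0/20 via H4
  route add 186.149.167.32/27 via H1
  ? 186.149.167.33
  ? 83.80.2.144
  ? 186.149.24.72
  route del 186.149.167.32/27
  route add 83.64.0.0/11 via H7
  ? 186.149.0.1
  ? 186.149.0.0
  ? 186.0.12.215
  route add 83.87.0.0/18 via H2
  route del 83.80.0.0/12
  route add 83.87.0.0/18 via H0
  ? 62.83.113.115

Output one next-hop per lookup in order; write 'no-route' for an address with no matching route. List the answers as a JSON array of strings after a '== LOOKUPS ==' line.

Trace:
  add 186.149.0.0/16 -> H4 at depth 16
  add 83.0.0.0/8 -> H4 at depth 8
  lookup 185.99.11.22: bits 101110 walk d0:-→d1:-→d2:-→d3:-→d4:-→d5:-→d6:- -> no-route
  add 186.138.188.20/30 -> H1 at depth 30
  - 83.0.0.0/8 clear@8
  add 186.149.0.0/16 -> H0 at depth 16
  add 186.128.0.0/12 -> H0 at depth 12
  lookup 186.138.188.20: bits 101110101000101010111100000101 walk d0:-→d1:-→d2:-→d3:-→d4:-→d5:-→d6:-→d7:-→d8:-→d9:-→d10:-→d11:-→d12:H0→d13:-→d14:-→d15:-→d16:-→d17:-→d18:-→d19:-→d20:-→d21:-→d22:-→d23:-→d24:-→d25:-→d26:-→d27:-→d28:-→d29:-→d30:H1 -> H1
  add 175.215.210.69/32 -> H3 at depth 32
  lookup 186.128.22.91: bits 101110101000 walk d0:-→d1:-→d2:-→d3:-→d4:-→d5:-→d6:-→d7:-→d8:-→d9:-→d10:-→d11:-→d12:H0 -> H0
  add 186.138.188.0/24 -> H1 at depth 24
  add 186.0.0.0/8 -> H6 at depth 8
  - 186.138.188.20/30 clear@30
  lookup 186.0.0.3: bits 10111010 walk d0:-→d1:-→d2:-→d3:-→d4:-→d5:-→d6:-→d7:-→d8:H6 -> H6
  lookup 175.215.210.69: bits 10101111110101111101001001000101 walk d0:-→d1:-→d2:-→d3:-→d4:-→d5:-→d6:-→d7:-→d8:-→d9:-→d10:-→d11:-→d12:-→d13:-→d14:-→d15:-→d16:-→d17:-→d18:-→d19:-→d20:-→d21:-→d22:-→d23:-→d24:-→d25:-→d26:-→d27:-→d28:-→d29:-→d30:-→d31:-→d32:H3 -> H3
  lookup 186.128.0.116: bits 101110101000 walk d0:-→d1:-→d2:-→d3:-→d4:-→d5:-→d6:-→d7:-→d8:H6→d9:-→d10:-→d11:-→d12:H0 -> H0
  lookup 186.138.188.0: bits 101110101000101010111100000 walk d0:-→d1:-→d2:-→d3:-→d4:-→d5:-→d6:-→d7:-→d8:H6→d9:-→d10:-→d11:-→d12:H0→d13:-→d14:-→d15:-→d16:-→d17:-→d18:-→d19:-→d20:-→d21:-→d22:-→d23:-→d24:H1→d25:-→d26:-→d27:- -> H1
  - 186.138.188.0/24 clear@24
  lookup 186.128.0.1: bits 101110101000 walk d0:-→d1:-→d2:-→d3:-→d4:-→d5:-→d6:-→d7:-→d8:H6→d9:-→d10:-→d11:-→d12:H0 -> H0
  add 83.80.0.0/12 -> H2 at depth 12
  lookup 179.70.91.248: bits 1011 walk d0:-→d1:-→d2:-→d3:-→d4:- -> no-route
  add 83.87.48.0/20 -> H4 at depth 20
  add 186.149.167.32/27 -> H1 at depth 27
  lookup 186.149.167.33: bits 101110101001010110100111001 walk d0:-→d1:-→d2:-→d3:-→d4:-→d5:-→d6:-→d7:-→d8:H6→d9:-→d10:-→d11:-→d12:-→d13:-→d14:-→d15:-→d16:H0→d17:-→d18:-→d19:-→d20:-→d21:-→d22:-→d23:-→d24:-→d25:-→d26:-→d27:H1 -> H1
  lookup 83.80.2.144: bits 0101001101010 walk d0:-→d1:-→d2:-→d3:-→d4:-→d5:-→d6:-→d7:-→d8:-→d9:-→d10:-→d11:-→d12:H2→d13:- -> H2
  lookup 186.149.24.72: bits 1011101010010101 walk d0:-→d1:-→d2:-→d3:-→d4:-→d5:-→d6:-→d7:-→d8:H6→d9:-→d10:-→d11:-→d12:-→d13:-→d14:-→d15:-→d16:H0 -> H0
  - 186.149.167.32/27 clear@27
  add 83.64.0.0/11 -> H7 at depth 11
  lookup 186.149.0.1: bits 1011101010010101 walk d0:-→d1:-→d2:-→d3:-→d4:-→d5:-→d6:-→d7:-→d8:H6→d9:-→d10:-→d11:-→d12:-→d13:-→d14:-→d15:-→d16:H0 -> H0
  lookup 186.149.0.0: bits 1011101010010101 walk d0:-→d1:-→d2:-→d3:-→d4:-→d5:-→d6:-→d7:-→d8:H6→d9:-→d10:-→d11:-→d12:-→d13:-→d14:-→d15:-→d16:H0 -> H0
  lookup 186.0.12.215: bits 10111010 walk d0:-→d1:-→d2:-→d3:-→d4:-→d5:-→d6:-→d7:-→d8:H6 -> H6
  add 83.87.0.0/18 -> H2 at depth 18
  - 83.80.0.0/12 clear@12
  add 83.87.0.0/18 -> H0 at depth 18
  lookup 62.83.113.115: bits 0 walk d0:-→d1:- -> no-route

== LOOKUPS ==
["no-route","H1","H0","H6","H3","H0","H1","H0","no-route","H1","H2","H0","H0","H0","H6","no-route"]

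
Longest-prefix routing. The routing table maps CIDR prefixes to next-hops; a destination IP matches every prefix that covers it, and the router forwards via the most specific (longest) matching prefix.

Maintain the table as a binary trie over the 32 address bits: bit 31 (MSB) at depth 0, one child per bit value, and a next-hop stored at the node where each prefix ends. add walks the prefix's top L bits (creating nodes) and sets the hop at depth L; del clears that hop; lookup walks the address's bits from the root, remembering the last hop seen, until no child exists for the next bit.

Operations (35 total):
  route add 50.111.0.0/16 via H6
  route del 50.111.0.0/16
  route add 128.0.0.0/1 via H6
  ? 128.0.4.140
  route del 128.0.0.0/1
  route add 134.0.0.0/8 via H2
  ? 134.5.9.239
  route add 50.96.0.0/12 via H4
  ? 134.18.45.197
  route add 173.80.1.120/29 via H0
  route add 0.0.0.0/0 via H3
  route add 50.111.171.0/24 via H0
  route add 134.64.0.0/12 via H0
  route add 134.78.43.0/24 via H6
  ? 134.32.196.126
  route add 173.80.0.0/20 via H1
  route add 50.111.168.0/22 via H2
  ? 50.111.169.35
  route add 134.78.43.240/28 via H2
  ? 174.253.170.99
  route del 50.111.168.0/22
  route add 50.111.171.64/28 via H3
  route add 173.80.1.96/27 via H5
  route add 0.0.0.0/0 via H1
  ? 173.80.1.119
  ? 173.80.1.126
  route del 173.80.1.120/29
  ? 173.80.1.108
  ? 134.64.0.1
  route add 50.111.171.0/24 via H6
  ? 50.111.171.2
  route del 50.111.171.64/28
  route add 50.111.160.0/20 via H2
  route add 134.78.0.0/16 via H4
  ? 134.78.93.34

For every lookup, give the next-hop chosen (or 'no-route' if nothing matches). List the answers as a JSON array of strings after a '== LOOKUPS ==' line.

Trace:
  + 50.111.0.0/16 (H6) depth=16
  - 50.111.0.0/16 clear@16
  + 128.0.0.0/1 (H6) depth=1
  Q 128.0.4.140: descend 1 ; hops seen [H6] ; pick H6
  - 128.0.0.0/1 clear@1
  + 134.0.0.0/8 (H2) depth=8
  Q 134.5.9.239: descend 10000110 ; hops seen [H2] ; pick H2
  + 50.96.0.0/12 (H4) depth=12
  Q 134.18.45.197: descend 10000110 ; hops seen [H2] ; pick H2
  + 173.80.1.120/29 (H0) depth=29
  + 0.0.0.0/0 (H3) depth=0
  + 50.111.171.0/24 (H0) depth=24
  + 134.64.0.0/12 (H0) depth=12
  + 134.78.43.0/24 (H6) depth=24
  Q 134.32.196.126: descend 100001100 ; hops seen [H3,H2] ; pick H2
  + 173.80.0.0/20 (H1) depth=20
  + 50.111.168.0/22 (H2) depth=22
  Q 50.111.169.35: descend 0011001001101111101010 ; hops seen [H3,H4,H2] ; pick H2
  + 134.78.43.240/28 (H2) depth=28
  Q 174.253.170.99: descend 101011 ; hops seen [H3] ; pick H3
  - 50.111.168.0/22 clear@22
  + 50.111.171.64/28 (H3) depth=28
  + 173.80.1.96/27 (H5) depth=27
  + 0.0.0.0/0 (H1) depth=0
  Q 173.80.1.119: descend 1010110101010000000000010111 ; hops seen [H1,H1,H5] ; pick H5
  Q 173.80.1.126: descend 10101101010100000000000101111 ; hops seen [H1,H1,H5,H0] ; pick H0
  - 173.80.1.120/29 clear@29
  Q 173.80.1.108: descend 101011010101000000000001011 ; hops seen [H1,H1,H5] ; pick H5
  Q 134.64.0.1: descend 100001100100 ; hops seen [H1,H2,H0] ; pick H0
  + 50.111.171.0/24 (H6) depth=24
  Q 50.111.171.2: descend 0011001001101111101010110 ; hops seen [H1,H4,H6] ; pick H6
  - 50.111.171.64/28 clear@28
  + 50.111.160.0/20 (H2) depth=20
  + 134.78.0.0/16 (H4) depth=16
  Q 134.78.93.34: descend 10000110010011100 ; hops seen [H1,H2,H0,H4] ; pick H4

== LOOKUPS ==
["H6","H2","H2","H2","H2","H3","H5","H0","H5","H0","H6","H4"]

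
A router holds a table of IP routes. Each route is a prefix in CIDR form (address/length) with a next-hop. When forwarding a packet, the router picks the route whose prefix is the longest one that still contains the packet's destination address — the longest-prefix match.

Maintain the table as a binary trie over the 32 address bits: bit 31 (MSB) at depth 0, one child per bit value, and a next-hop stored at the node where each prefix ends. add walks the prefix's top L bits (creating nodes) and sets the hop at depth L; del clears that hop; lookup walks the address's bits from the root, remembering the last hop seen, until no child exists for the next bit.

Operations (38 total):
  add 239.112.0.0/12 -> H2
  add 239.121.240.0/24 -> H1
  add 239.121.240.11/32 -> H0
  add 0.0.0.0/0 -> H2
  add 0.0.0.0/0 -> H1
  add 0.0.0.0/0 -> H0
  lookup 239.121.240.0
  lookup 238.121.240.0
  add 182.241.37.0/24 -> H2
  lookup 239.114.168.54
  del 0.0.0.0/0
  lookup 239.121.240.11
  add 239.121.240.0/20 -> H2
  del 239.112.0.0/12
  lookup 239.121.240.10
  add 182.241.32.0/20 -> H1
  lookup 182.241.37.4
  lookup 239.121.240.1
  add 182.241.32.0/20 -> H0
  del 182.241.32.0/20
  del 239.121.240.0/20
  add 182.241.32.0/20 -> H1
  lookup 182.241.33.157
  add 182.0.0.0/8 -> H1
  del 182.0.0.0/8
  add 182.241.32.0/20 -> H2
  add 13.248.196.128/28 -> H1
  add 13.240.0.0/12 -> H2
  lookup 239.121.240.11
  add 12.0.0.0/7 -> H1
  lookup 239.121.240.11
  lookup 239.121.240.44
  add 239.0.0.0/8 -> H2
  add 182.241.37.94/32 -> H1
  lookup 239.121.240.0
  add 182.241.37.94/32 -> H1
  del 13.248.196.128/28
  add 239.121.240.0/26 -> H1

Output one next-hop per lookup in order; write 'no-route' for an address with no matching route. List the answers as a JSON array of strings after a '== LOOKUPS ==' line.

Apply in order:
  + 239.112.0.0/12 (H2) depth=12
  + 239.121.240.0/24 (H1) depth=24
  + 239.121.240.11/32 (H0) depth=32
  + 0.0.0.0/0 (H2) depth=0
  + 0.0.0.0/0 (H1) depth=0
  + 0.0.0.0/0 (H0) depth=0
  ? 239.121.240.0  path d0:H0→d1:-→d2:-→d3:-→d4:-→d5:-→d6:-→d7:-→d8:-→d9:-→d10:-→d11:-→d12:H2→d13:-→d14:-→d15:-→d16:-→d17:-→d18:-→d19:-→d20:-→d21:-→d22:-→d23:-→d24:H1→d25:-→d26:-→d27:-→d28:-  best=H1
  ? 238.121.240.0  path d0:H0→d1:-→d2:-→d3:-→d4:-→d5:-→d6:-→d7:-  best=H0
  + 182.241.37.0/24 (H2) depth=24
  ? 239.114.168.54  path d0:H0→d1:-→d2:-→d3:-→d4:-→d5:-→d6:-→d7:-→d8:-→d9:-→d10:-→d11:-→d12:H2  best=H2
  del 0.0.0.0/0 (clear depth 0)
  ? 239.121.240.11  path d0:-→d1:-→d2:-→d3:-→d4:-→d5:-→d6:-→d7:-→d8:-→d9:-→d10:-→d11:-→d12:H2→d13:-→d14:-→d15:-→d16:-→d17:-→d18:-→d19:-→d20:-→d21:-→d22:-→d23:-→d24:H1→d25:-→d26:-→d27:-→d28:-→d29:-→d30:-→d31:-→d32:H0  best=H0
  + 239.121.240.0/20 (H2) depth=20
  del 239.112.0.0/12 (clear depth 12)
  ? 239.121.240.10  path d0:-→d1:-→d2:-→d3:-→d4:-→d5:-→d6:-→d7:-→d8:-→d9:-→d10:-→d11:-→d12:-→d13:-→d14:-→d15:-→d16:-→d17:-→d18:-→d19:-→d20:H2→d21:-→d22:-→d23:-→d24:H1→d25:-→d26:-→d27:-→d28:-→d29:-→d30:-→d31:-  best=H1
  + 182.241.32.0/20 (H1) depth=20
  ? 182.241.37.4  path d0:-→d1:-→d2:-→d3:-→d4:-→d5:-→d6:-→d7:-→d8:-→d9:-→d10:-→d11:-→d12:-→d13:-→d14:-→d15:-→d16:-→d17:-→d18:-→d19:-→d20:H1→d21:-→d22:-→d23:-→d24:H2  best=H2
  ? 239.121.240.1  path d0:-→d1:-→d2:-→d3:-→d4:-→d5:-→d6:-→d7:-→d8:-→d9:-→d10:-→d11:-→d12:-→d13:-→d14:-→d15:-→d16:-→d17:-→d18:-→d19:-→d20:H2→d21:-→d22:-→d23:-→d24:H1→d25:-→d26:-→d27:-→d28:-  best=H1
  + 182.241.32.0/20 (H0) depth=20
  del 182.241.32.0/20 (clear depth 20)
  del 239.121.240.0/20 (clear depth 20)
  + 182.241.32.0/20 (H1) depth=20
  ? 182.241.33.157  path d0:-→d1:-→d2:-→d3:-→d4:-→d5:-→d6:-→d7:-→d8:-→d9:-→d10:-→d11:-→d12:-→d13:-→d14:-→d15:-→d16:-→d17:-→d18:-→d19:-→d20:H1→d21:-  best=H1
  + 182.0.0.0/8 (H1) depth=8
  del 182.0.0.0/8 (clear depth 8)
  + 182.241.32.0/20 (H2) depth=20
  + 13.248.196.128/28 (H1) depth=28
  + 13.240.0.0/12 (H2) depth=12
  ? 239.121.240.11  path d0:-→d1:-→d2:-→d3:-→d4:-→d5:-→d6:-→d7:-→d8:-→d9:-→d10:-→d11:-→d12:-→d13:-→d14:-→d15:-→d16:-→d17:-→d18:-→d19:-→d20:-→d21:-→d22:-→d23:-→d24:H1→d25:-→d26:-→d27:-→d28:-→d29:-→d30:-→d31:-→d32:H0  best=H0
  + 12.0.0.0/7 (H1) depth=7
  ? 239.121.240.11  path d0:-→d1:-→d2:-→d3:-→d4:-→d5:-→d6:-→d7:-→d8:-→d9:-→d10:-→d11:-→d12:-→d13:-→d14:-→d15:-→d16:-→d17:-→d18:-→d19:-→d20:-→d21:-→d22:-→d23:-→d24:H1→d25:-→d26:-→d27:-→d28:-→d29:-→d30:-→d31:-→d32:H0  best=H0
  ? 239.121.240.44  path d0:-→d1:-→d2:-→d3:-→d4:-→d5:-→d6:-→d7:-→d8:-→d9:-→d10:-→d11:-→d12:-→d13:-→d14:-→d15:-→d16:-→d17:-→d18:-→d19:-→d20:-→d21:-→d22:-→d23:-→d24:H1→d25:-→d26:-  best=H1
  + 239.0.0.0/8 (H2) depth=8
  + 182.241.37.94/32 (H1) depth=32
  ? 239.121.240.0  path d0:-→d1:-→d2:-→d3:-→d4:-→d5:-→d6:-→d7:-→d8:H2→d9:-→d10:-→d11:-→d12:-→d13:-→d14:-→d15:-→d16:-→d17:-→d18:-→d19:-→d20:-→d21:-→d22:-→d23:-→d24:H1→d25:-→d26:-→d27:-→d28:-  best=H1
  + 182.241.37.94/32 (H1) depth=32
  del 13.248.196.128/28 (clear depth 28)
  + 239.121.240.0/26 (H1) depth=26

== LOOKUPS ==
["H1","H0","H2","H0","H1","H2","H1","H1","H0","H0","H1","H1"]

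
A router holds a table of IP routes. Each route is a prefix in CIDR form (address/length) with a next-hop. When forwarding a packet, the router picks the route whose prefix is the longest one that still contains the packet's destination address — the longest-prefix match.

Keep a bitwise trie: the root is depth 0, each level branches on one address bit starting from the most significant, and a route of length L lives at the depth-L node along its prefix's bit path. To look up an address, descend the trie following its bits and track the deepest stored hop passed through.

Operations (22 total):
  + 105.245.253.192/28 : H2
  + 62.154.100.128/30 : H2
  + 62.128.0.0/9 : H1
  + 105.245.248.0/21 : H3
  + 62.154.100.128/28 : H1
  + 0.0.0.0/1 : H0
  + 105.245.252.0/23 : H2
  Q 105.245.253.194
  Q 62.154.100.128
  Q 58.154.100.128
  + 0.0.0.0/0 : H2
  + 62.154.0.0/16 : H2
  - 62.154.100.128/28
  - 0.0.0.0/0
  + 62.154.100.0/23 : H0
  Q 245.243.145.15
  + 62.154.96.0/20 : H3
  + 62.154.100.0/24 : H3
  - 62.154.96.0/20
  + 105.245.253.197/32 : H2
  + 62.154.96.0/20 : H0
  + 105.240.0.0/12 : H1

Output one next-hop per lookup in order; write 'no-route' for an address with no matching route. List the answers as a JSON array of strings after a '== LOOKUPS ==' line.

Apply in order:
  + 105.245.253.192/28 (H2) depth=28
  + 62.154.100.128/30 (H2) depth=30
  + 62.128.0.0/9 (H1) depth=9
  + 105.245.248.0/21 (H3) depth=21
  + 62.154.100.128/28 (H1) depth=28
  + 0.0.0.0/1 (H0) depth=1
  + 105.245.252.0/23 (H2) depth=23
  Q 105.245.253.194: descend 0110100111110101111111011100 ; hops seen [H0,H3,H2,H2] ; pick H2
  Q 62.154.100.128: descend 001111101001101001100100100000 ; hops seen [H0,H1,H1,H2] ; pick H2
  Q 58.154.100.128: descend 00111 ; hops seen [H0] ; pick H0
  + 0.0.0.0/0 (H2) depth=0
  + 62.154.0.0/16 (H2) depth=16
  del 62.154.100.128/28 (clear depth 28)
  del 0.0.0.0/0 (clear depth 0)
  + 62.154.100.0/23 (H0) depth=23
  Q 245.243.145.15: descend ε ; hops seen [∅] ; pick no-route
  + 62.154.96.0/20 (H3) depth=20
  + 62.154.100.0/24 (H3) depth=24
  del 62.154.96.0/20 (clear depth 20)
  + 105.245.253.197/32 (H2) depth=32
  + 62.154.96.0/20 (H0) depth=20
  + 105.240.0.0/12 (H1) depth=12

== LOOKUPS ==
["H2","H2","H0","no-route"]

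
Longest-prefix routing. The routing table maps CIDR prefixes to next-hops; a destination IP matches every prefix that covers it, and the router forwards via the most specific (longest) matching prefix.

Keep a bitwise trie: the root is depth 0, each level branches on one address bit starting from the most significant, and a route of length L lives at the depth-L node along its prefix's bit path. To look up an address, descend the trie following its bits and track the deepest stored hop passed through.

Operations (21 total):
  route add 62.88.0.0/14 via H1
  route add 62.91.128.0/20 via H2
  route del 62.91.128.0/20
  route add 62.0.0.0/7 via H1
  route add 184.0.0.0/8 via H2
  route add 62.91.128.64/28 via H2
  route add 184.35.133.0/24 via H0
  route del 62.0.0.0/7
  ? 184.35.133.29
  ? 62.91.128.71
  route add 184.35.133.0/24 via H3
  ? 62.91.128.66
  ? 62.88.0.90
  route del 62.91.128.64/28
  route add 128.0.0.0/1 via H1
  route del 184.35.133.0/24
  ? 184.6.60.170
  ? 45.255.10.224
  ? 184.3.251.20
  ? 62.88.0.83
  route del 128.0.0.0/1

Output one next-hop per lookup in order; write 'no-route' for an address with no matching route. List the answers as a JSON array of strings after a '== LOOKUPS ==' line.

Apply in order:
  + 62.88.0.0/14 (H1) depth=14
  + 62.91.128.0/20 (H2) depth=20
  - 62.91.128.0/20 clear@20
  + 62.0.0.0/7 (H1) depth=7
  + 184.0.0.0/8 (H2) depth=8
  + 62.91.128.64/28 (H2) depth=28
  + 184.35.133.0/24 (H0) depth=24
  - 62.0.0.0/7 clear@7
  lookup 184.35.133.29: bits 101110000010001110000101 walk d0:-→d1:-→d2:-→d3:-→d4:-→d5:-→d6:-→d7:-→d8:H2→d9:-→d10:-→d11:-→d12:-→d13:-→d14:-→d15:-→d16:-→d17:-→d18:-→d19:-→d20:-→d21:-→d22:-→d23:-→d24:H0 -> H0
  lookup 62.91.128.71: bits 0011111001011011100000000100 walk d0:-→d1:-→d2:-→d3:-→d4:-→d5:-→d6:-→d7:-→d8:-→d9:-→d10:-→d11:-→d12:-→d13:-→d14:H1→d15:-→d16:-→d17:-→d18:-→d19:-→d20:-→d21:-→d22:-→d23:-→d24:-→d25:-→d26:-→d27:-→d28:H2 -> H2
  + 184.35.133.0/24 (H3) depth=24
  lookup 62.91.128.66: bits 0011111001011011100000000100 walk d0:-→d1:-→d2:-→d3:-→d4:-→d5:-→d6:-→d7:-→d8:-→d9:-→d10:-→d11:-→d12:-→d13:-→d14:H1→d15:-→d16:-→d17:-→d18:-→d19:-→d20:-→d21:-→d22:-→d23:-→d24:-→d25:-→d26:-→d27:-→d28:H2 -> H2
  lookup 62.88.0.90: bits 00111110010110 walk d0:-→d1:-→d2:-→d3:-→d4:-→d5:-→d6:-→d7:-→d8:-→d9:-→d10:-→d11:-→d12:-→d13:-→d14:H1 -> H1
  - 62.91.128.64/28 clear@28
  + 128.0.0.0/1 (H1) depth=1
  - 184.35.133.0/24 clear@24
  lookup 184.6.60.170: bits 1011100000 walk d0:-→d1:H1→d2:-→d3:-→d4:-→d5:-→d6:-→d7:-→d8:H2→d9:-→d10:- -> H2
  lookup 45.255.10.224: bits 001 walk d0:-→d1:-→d2:-→d3:- -> no-route
  lookup 184.3.251.20: bits 1011100000 walk d0:-→d1:H1→d2:-→d3:-→d4:-→d5:-→d6:-→d7:-→d8:H2→d9:-→d10:- -> H2
  lookup 62.88.0.83: bits 00111110010110 walk d0:-→d1:-→d2:-→d3:-→d4:-→d5:-→d6:-→d7:-→d8:-→d9:-→d10:-→d11:-→d12:-→d13:-→d14:H1 -> H1
  - 128.0.0.0/1 clear@1

== LOOKUPS ==
["H0","H2","H2","H1","H2","no-route","H2","H1"]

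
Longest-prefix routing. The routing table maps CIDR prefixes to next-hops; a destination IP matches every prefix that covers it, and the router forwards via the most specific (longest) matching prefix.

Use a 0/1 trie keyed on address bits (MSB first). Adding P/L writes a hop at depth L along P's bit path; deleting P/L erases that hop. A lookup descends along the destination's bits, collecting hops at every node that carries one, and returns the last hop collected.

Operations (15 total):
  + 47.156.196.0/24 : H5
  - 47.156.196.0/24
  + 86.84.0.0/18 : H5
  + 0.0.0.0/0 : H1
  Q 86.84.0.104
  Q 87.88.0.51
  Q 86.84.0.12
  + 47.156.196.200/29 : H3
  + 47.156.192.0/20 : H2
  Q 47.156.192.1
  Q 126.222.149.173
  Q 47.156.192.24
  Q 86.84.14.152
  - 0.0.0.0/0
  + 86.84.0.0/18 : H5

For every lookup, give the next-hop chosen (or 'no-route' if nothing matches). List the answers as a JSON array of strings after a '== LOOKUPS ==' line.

Apply in order:
  add 47.156.196.0/24 -> H5 at depth 24
  - 47.156.196.0/24 clear@24
  add 86.84.0.0/18 -> H5 at depth 18
  add 0.0.0.0/0 -> H1 at depth 0
  ? 86.84.0.104  path d0:H1→d1:-→d2:-→d3:-→d4:-→d5:-→d6:-→d7:-→d8:-→d9:-→d10:-→d11:-→d12:-→d13:-→d14:-→d15:-→d16:-→d17:-→d18:H5  best=H5
  ? 87.88.0.51  path d0:H1→d1:-→d2:-→d3:-→d4:-→d5:-→d6:-→d7:-  best=H1
  ? 86.84.0.12  path d0:H1→d1:-→d2:-→d3:-→d4:-→d5:-→d6:-→d7:-→d8:-→d9:-→d10:-→d11:-→d12:-→d13:-→d14:-→d15:-→d16:-→d17:-→d18:H5  best=H5
  add 47.156.196.200/29 -> H3 at depth 29
  add 47.156.192.0/20 -> H2 at depth 20
  ? 47.156.192.1  path d0:H1→d1:-→d2:-→d3:-→d4:-→d5:-→d6:-→d7:-→d8:-→d9:-→d10:-→d11:-→d12:-→d13:-→d14:-→d15:-→d16:-→d17:-→d18:-→d19:-→d20:H2→d21:-  best=H2
  ? 126.222.149.173  path d0:H1→d1:-→d2:-  best=H1
  ? 47.156.192.24  path d0:H1→d1:-→d2:-→d3:-→d4:-→d5:-→d6:-→d7:-→d8:-→d9:-→d10:-→d11:-→d12:-→d13:-→d14:-→d15:-→d16:-→d17:-→d18:-→d19:-→d20:H2→d21:-  best=H2
  ? 86.84.14.152  path d0:H1→d1:-→d2:-→d3:-→d4:-→d5:-→d6:-→d7:-→d8:-→d9:-→d10:-→d11:-→d12:-→d13:-→d14:-→d15:-→d16:-→d17:-→d18:H5  best=H5
  - 0.0.0.0/0 clear@0
  add 86.84.0.0/18 -> H5 at depth 18

== LOOKUPS ==
["H5","H1","H5","H2","H1","H2","H5"]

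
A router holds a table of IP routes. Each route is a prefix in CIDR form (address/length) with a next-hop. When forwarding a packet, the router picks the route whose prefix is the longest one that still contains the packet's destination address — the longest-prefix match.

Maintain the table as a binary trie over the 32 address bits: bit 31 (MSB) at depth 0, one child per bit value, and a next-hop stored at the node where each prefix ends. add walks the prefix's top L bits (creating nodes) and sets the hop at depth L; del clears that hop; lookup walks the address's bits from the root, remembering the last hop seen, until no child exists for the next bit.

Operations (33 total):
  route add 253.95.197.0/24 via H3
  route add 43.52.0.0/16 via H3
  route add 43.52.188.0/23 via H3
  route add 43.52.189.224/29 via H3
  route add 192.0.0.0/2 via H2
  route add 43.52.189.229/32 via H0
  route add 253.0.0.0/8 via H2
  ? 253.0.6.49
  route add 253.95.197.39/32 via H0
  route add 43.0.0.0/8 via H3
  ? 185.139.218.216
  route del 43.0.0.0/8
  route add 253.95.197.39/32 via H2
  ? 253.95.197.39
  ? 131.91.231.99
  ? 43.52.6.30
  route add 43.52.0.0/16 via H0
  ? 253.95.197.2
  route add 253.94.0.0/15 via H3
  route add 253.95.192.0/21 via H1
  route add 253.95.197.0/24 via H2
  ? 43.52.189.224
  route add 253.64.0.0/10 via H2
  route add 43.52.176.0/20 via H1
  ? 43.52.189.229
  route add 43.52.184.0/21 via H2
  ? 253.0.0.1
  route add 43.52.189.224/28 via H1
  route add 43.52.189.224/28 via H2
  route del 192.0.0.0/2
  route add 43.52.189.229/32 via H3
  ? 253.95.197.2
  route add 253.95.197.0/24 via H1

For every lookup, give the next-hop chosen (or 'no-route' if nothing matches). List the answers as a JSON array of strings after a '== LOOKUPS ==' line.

Process each operation:
  add 253.95.197.0/24 -> H3 at depth 24
  add 43.52.0.0/16 -> H3 at depth 16
  add 43.52.188.0/23 -> H3 at depth 23
  add 43.52.189.224/29 -> H3 at depth 29
  add 192.0.0.0/2 -> H2 at depth 2
  add 43.52.189.229/32 -> H0 at depth 32
  add 253.0.0.0/8 -> H2 at depth 8
  ? 253.0.6.49  path d0:-→d1:-→d2:H2→d3:-→d4:-→d5:-→d6:-→d7:-→d8:H2→d9:-  best=H2
  add 253.95.197.39/32 -> H0 at depth 32
  add 43.0.0.0/8 -> H3 at depth 8
  ? 185.139.218.216  path d0:-→d1:-  best=no-route
  - 43.0.0.0/8 clear@8
  add 253.95.197.39/32 -> H2 at depth 32
  ? 253.95.197.39  path d0:-→d1:-→d2:H2→d3:-→d4:-→d5:-→d6:-→d7:-→d8:H2→d9:-→d10:-→d11:-→d12:-→d13:-→d14:-→d15:-→d16:-→d17:-→d18:-→d19:-→d20:-→d21:-→d22:-→d23:-→d24:H3→d25:-→d26:-→d27:-→d28:-→d29:-→d30:-→d31:-→d32:H2  best=H2
  ? 131.91.231.99  path d0:-→d1:-  best=no-route
  ? 43.52.6.30  path d0:-→d1:-→d2:-→d3:-→d4:-→d5:-→d6:-→d7:-→d8:-→d9:-→d10:-→d11:-→d12:-→d13:-→d14:-→d15:-→d16:H3  best=H3
  add 43.52.0.0/16 -> H0 at depth 16
  ? 253.95.197.2  path d0:-→d1:-→d2:H2→d3:-→d4:-→d5:-→d6:-→d7:-→d8:H2→d9:-→d10:-→d11:-→d12:-→d13:-→d14:-→d15:-→d16:-→d17:-→d18:-→d19:-→d20:-→d21:-→d22:-→d23:-→d24:H3→d25:-→d26:-  best=H3
  add 253.94.0.0/15 -> H3 at depth 15
  add 253.95.192.0/21 -> H1 at depth 21
  add 253.95.197.0/24 -> H2 at depth 24
  ? 43.52.189.224  path d0:-→d1:-→d2:-→d3:-→d4:-→d5:-→d6:-→d7:-→d8:-→d9:-→d10:-→d11:-→d12:-→d13:-→d14:-→d15:-→d16:H0→d17:-→d18:-→d19:-→d20:-→d21:-→d22:-→d23:H3→d24:-→d25:-→d26:-→d27:-→d28:-→d29:H3  best=H3
  add 253.64.0.0/10 -> H2 at depth 10
  add 43.52.176.0/20 -> H1 at depth 20
  ? 43.52.189.229  path d0:-→d1:-→d2:-→d3:-→d4:-→d5:-→d6:-→d7:-→d8:-→d9:-→d10:-→d11:-→d12:-→d13:-→d14:-→d15:-→d16:H0→d17:-→d18:-→d19:-→d20:H1→d21:-→d22:-→d23:H3→d24:-→d25:-→d26:-→d27:-→d28:-→d29:H3→d30:-→d31:-→d32:H0  best=H0
  add 43.52.184.0/21 -> H2 at depth 21
  ? 253.0.0.1  path d0:-→d1:-→d2:H2→d3:-→d4:-→d5:-→d6:-→d7:-→d8:H2→d9:-  best=H2
  add 43.52.189.224/28 -> H1 at depth 28
  add 43.52.189.224/28 -> H2 at depth 28
  - 192.0.0.0/2 clear@2
  add 43.52.189.229/32 -> H3 at depth 32
  ? 253.95.197.2  path d0:-→d1:-→d2:-→d3:-→d4:-→d5:-→d6:-→d7:-→d8:H2→d9:-→d10:H2→d11:-→d12:-→d13:-→d14:-→d15:H3→d16:-→d17:-→d18:-→d19:-→d20:-→d21:H1→d22:-→d23:-→d24:H2→d25:-→d26:-  best=H2
  add 253.95.197.0/24 -> H1 at depth 24

== LOOKUPS ==
["H2","no-route","H2","no-route","H3","H3","H3","H0","H2","H2"]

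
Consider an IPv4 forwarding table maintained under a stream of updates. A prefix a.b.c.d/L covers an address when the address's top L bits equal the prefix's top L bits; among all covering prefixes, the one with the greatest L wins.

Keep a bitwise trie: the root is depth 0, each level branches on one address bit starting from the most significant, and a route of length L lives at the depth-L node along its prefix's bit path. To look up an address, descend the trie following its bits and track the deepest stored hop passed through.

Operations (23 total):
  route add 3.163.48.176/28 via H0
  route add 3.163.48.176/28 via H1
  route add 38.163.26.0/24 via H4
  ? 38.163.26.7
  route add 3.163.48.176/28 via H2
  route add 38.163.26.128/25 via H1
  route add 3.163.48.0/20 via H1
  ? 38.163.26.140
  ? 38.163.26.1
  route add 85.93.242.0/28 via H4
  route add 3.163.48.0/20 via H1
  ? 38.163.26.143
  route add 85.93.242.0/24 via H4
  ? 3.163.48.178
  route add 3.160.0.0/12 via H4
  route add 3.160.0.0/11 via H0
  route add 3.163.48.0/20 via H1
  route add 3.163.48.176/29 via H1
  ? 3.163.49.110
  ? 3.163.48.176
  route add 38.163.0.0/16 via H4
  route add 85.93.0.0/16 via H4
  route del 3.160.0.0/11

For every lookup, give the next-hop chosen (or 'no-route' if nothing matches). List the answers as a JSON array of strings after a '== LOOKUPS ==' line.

Apply in order:
  add 3.163.48.176/28 -> H0 at depth 28
  add 3.163.48.176/28 -> H1 at depth 28
  add 38.163.26.0/24 -> H4 at depth 24
  ? 38.163.26.7  path d0:-→d1:-→d2:-→d3:-→d4:-→d5:-→d6:-→d7:-→d8:-→d9:-→d10:-→d11:-→d12:-→d13:-→d14:-→d15:-→d16:-→d17:-→d18:-→d19:-→d20:-→d21:-→d22:-→d23:-→d24:H4  best=H4
  add 3.163.48.176/28 -> H2 at depth 28
  add 38.163.26.128/25 -> H1 at depth 25
  add 3.163.48.0/20 -> H1 at depth 20
  ? 38.163.26.140  path d0:-→d1:-→d2:-→d3:-→d4:-→d5:-→d6:-→d7:-→d8:-→d9:-→d10:-→d11:-→d12:-→d13:-→d14:-→d15:-→d16:-→d17:-→d18:-→d19:-→d20:-→d21:-→d22:-→d23:-→d24:H4→d25:H1  best=H1
  ? 38.163.26.1  path d0:-→d1:-→d2:-→d3:-→d4:-→d5:-→d6:-→d7:-→d8:-→d9:-→d10:-→d11:-→d12:-→d13:-→d14:-→d15:-→d16:-→d17:-→d18:-→d19:-→d20:-→d21:-→d22:-→d23:-→d24:H4  best=H4
  add 85.93.242.0/28 -> H4 at depth 28
  add 3.163.48.0/20 -> H1 at depth 20
  ? 38.163.26.143  path d0:-→d1:-→d2:-→d3:-→d4:-→d5:-→d6:-→d7:-→d8:-→d9:-→d10:-→d11:-→d12:-→d13:-→d14:-→d15:-→d16:-→d17:-→d18:-→d19:-→d20:-→d21:-→d22:-→d23:-→d24:H4→d25:H1  best=H1
  add 85.93.242.0/24 -> H4 at depth 24
  ? 3.163.48.178  path d0:-→d1:-→d2:-→d3:-→d4:-→d5:-→d6:-→d7:-→d8:-→d9:-→d10:-→d11:-→d12:-→d13:-→d14:-→d15:-→d16:-→d17:-→d18:-→d19:-→d20:H1→d21:-→d22:-→d23:-→d24:-→d25:-→d26:-→d27:-→d28:H2  best=H2
  add 3.160.0.0/12 -> H4 at depth 12
  add 3.160.0.0/11 -> H0 at depth 11
  add 3.163.48.0/20 -> H1 at depth 20
  add 3.163.48.176/29 -> H1 at depth 29
  ? 3.163.49.110  path d0:-→d1:-→d2:-→d3:-→d4:-→d5:-→d6:-→d7:-→d8:-→d9:-→d10:-→d11:H0→d12:H4→d13:-→d14:-→d15:-→d16:-→d17:-→d18:-→d19:-→d20:H1→d21:-→d22:-→d23:-  best=H1
  ? 3.163.48.176  path d0:-→d1:-→d2:-→d3:-→d4:-→d5:-→d6:-→d7:-→d8:-→d9:-→d10:-→d11:H0→d12:H4→d13:-→d14:-→d15:-→d16:-→d17:-→d18:-→d19:-→d20:H1→d21:-→d22:-→d23:-→d24:-→d25:-→d26:-→d27:-→d28:H2→d29:H1  best=H1
  add 38.163.0.0/16 -> H4 at depth 16
  add 85.93.0.0/16 -> H4 at depth 16
  del 3.160.0.0/11 (clear depth 11)

== LOOKUPS ==
["H4","H1","H4","H1","H2","H1","H1"]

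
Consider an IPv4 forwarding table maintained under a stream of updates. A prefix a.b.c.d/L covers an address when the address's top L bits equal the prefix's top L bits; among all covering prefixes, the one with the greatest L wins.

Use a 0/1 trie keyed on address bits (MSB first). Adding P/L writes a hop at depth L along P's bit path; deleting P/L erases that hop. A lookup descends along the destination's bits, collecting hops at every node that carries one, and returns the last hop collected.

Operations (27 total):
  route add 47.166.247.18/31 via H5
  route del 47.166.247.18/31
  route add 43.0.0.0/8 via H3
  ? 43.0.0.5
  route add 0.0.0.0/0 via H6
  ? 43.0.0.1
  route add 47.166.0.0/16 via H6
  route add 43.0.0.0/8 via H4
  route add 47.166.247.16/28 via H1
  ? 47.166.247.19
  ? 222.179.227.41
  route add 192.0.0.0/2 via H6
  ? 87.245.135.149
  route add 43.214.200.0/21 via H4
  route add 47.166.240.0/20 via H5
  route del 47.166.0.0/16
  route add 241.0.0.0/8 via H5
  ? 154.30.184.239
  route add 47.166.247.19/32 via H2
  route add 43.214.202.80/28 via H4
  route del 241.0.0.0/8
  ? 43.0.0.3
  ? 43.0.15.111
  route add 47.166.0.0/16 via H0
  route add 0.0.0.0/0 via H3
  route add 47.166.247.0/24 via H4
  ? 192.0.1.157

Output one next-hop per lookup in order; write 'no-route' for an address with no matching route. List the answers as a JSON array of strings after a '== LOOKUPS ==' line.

Trace:
  + 47.166.247.18/31 (H5) depth=31
  del 47.166.247.18/31 (clear depth 31)
  + 43.0.0.0/8 (H3) depth=8
  lookup 43.0.0.5: bits 00101011 walk d0:-→d1:-→d2:-→d3:-→d4:-→d5:-→d6:-→d7:-→d8:H3 -> H3
  + 0.0.0.0/0 (H6) depth=0
  lookup 43.0.0.1: bits 00101011 walk d0:H6→d1:-→d2:-→d3:-→d4:-→d5:-→d6:-→d7:-→d8:H3 -> H3
  + 47.166.0.0/16 (H6) depth=16
  + 43.0.0.0/8 (H4) depth=8
  + 47.166.247.16/28 (H1) depth=28
  lookup 47.166.247.19: bits 0010111110100110111101110001001 walk d0:H6→d1:-→d2:-→d3:-→d4:-→d5:-→d6:-→d7:-→d8:-→d9:-→d10:-→d11:-→d12:-→d13:-→d14:-→d15:-→d16:H6→d17:-→d18:-→d19:-→d20:-→d21:-→d22:-→d23:-→d24:-→d25:-→d26:-→d27:-→d28:H1→d29:-→d30:-→d31:- -> H1
  lookup 222.179.227.41: bits ε walk d0:H6 -> H6
  + 192.0.0.0/2 (H6) depth=2
  lookup 87.245.135.149: bits 0 walk d0:H6→d1:- -> H6
  + 43.214.200.0/21 (H4) depth=21
  + 47.166.240.0/20 (H5) depth=20
  del 47.166.0.0/16 (clear depth 16)
  + 241.0.0.0/8 (H5) depth=8
  lookup 154.30.184.239: bits 1 walk d0:H6→d1:- -> H6
  + 47.166.247.19/32 (H2) depth=32
  + 43.214.202.80/28 (H4) depth=28
  del 241.0.0.0/8 (clear depth 8)
  lookup 43.0.0.3: bits 00101011 walk d0:H6→d1:-→d2:-→d3:-→d4:-→d5:-→d6:-→d7:-→d8:H4 -> H4
  lookup 43.0.15.111: bits 00101011 walk d0:H6→d1:-→d2:-→d3:-→d4:-→d5:-→d6:-→d7:-→d8:H4 -> H4
  + 47.166.0.0/16 (H0) depth=16
  + 0.0.0.0/0 (H3) depth=0
  + 47.166.247.0/24 (H4) depth=24
  lookup 192.0.1.157: bits 11 walk d0:H3→d1:-→d2:H6 -> H6

== LOOKUPS ==
["H3","H3","H1","H6","H6","H6","H4","H4","H6"]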